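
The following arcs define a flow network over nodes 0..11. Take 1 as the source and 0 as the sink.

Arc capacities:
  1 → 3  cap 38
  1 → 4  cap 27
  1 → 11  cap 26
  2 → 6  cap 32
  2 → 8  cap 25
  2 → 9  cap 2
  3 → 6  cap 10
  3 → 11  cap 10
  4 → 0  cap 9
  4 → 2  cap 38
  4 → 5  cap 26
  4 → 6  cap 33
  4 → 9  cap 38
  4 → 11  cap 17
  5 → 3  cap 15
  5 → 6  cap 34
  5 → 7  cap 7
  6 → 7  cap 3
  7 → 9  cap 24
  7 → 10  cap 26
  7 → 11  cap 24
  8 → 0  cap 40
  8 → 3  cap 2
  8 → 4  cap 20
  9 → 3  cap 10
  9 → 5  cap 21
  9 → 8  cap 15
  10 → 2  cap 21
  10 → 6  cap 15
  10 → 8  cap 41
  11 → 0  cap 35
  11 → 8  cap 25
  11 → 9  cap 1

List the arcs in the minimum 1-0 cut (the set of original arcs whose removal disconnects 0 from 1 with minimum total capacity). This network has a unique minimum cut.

Min-cut arcs: {(1,4), (1,11), (3,11), (6,7)} (total capacity 66)

augment #1: 1→4→0 push 9
augment #2: 1→11→0 push 26
augment #3: 1→3→11→0 push 9
augment #4: 1→3→11→8→0 push 1
augment #5: 1→4→2→8→0 push 18
augment #6: 1→3→6→7→9→8→0 push 3
max flow = 66; residual-reachable set from 1 gives S-side
cut edges (S→T): {(1,4), (1,11), (3,11), (6,7)} total cap 66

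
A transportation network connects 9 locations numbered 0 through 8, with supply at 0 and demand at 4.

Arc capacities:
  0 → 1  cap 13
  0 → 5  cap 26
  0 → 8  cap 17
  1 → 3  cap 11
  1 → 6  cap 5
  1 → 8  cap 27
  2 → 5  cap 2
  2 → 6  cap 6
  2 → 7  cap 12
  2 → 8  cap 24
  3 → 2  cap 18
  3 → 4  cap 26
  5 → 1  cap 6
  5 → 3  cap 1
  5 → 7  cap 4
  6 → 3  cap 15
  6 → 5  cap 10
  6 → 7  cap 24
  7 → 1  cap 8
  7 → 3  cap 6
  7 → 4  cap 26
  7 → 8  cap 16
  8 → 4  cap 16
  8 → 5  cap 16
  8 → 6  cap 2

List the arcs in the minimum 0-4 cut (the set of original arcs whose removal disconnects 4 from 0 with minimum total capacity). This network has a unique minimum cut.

augment #1: 0→8→4 push 16
augment #2: 0→1→3→4 push 11
augment #3: 0→5→3→4 push 1
augment #4: 0→5→7→4 push 4
augment #5: 0→1→6→3→4 push 2
augment #6: 0→8→6→3→4 push 1
augment #7: 0→5→1→6→3→4 push 3
augment #8: 0→5→1→8→6→3→4 push 1
max flow = 39; residual-reachable set from 0 gives S-side
cut edges (S→T): {(1,3), (1,6), (5,3), (5,7), (8,4), (8,6)} total cap 39

Min-cut arcs: {(1,3), (1,6), (5,3), (5,7), (8,4), (8,6)} (total capacity 39)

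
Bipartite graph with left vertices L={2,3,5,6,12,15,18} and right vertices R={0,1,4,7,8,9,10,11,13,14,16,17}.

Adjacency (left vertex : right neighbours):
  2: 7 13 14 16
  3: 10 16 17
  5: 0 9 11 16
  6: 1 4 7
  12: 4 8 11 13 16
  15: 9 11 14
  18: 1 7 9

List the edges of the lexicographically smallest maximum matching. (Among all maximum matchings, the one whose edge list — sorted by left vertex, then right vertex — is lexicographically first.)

Lex-smallest maximum matching: {(2,7), (3,10), (5,0), (6,1), (12,4), (15,11), (18,9)}

|M| = 7 (so the lex-smallest maximum matching has 7 edges)
process left vertices in ascending order; for each, take the smallest-labelled available neighbour that still permits 7 edges overall, or leave it unmatched if none does
lex-smallest matching: {2-7, 3-10, 5-0, 6-1, 12-4, 15-11, 18-9}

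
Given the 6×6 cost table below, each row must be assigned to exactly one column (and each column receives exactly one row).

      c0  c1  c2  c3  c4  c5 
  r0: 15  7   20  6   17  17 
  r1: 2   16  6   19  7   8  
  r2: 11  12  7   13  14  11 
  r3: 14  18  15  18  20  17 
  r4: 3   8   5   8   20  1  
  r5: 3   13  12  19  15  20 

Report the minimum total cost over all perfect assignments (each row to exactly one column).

Minimum assignment cost: 42

optimal assignment: row0→col3 (cost 6), row1→col4 (cost 7), row2→col2 (cost 7), row3→col1 (cost 18), row4→col5 (cost 1), row5→col0 (cost 3)
total = 6 + 7 + 7 + 18 + 1 + 3 = 42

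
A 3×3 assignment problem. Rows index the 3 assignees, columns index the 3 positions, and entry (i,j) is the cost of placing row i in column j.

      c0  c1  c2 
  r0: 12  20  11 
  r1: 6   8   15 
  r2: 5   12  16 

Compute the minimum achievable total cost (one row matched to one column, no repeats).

Minimum assignment cost: 24

optimal assignment: row0→col2 (cost 11), row1→col1 (cost 8), row2→col0 (cost 5)
total = 11 + 8 + 5 = 24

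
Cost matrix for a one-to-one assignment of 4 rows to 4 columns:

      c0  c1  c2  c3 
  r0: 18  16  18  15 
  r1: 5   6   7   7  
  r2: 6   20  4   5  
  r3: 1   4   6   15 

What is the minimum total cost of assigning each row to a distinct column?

optimal assignment: row0→col3 (cost 15), row1→col1 (cost 6), row2→col2 (cost 4), row3→col0 (cost 1)
total = 15 + 6 + 4 + 1 = 26

Minimum assignment cost: 26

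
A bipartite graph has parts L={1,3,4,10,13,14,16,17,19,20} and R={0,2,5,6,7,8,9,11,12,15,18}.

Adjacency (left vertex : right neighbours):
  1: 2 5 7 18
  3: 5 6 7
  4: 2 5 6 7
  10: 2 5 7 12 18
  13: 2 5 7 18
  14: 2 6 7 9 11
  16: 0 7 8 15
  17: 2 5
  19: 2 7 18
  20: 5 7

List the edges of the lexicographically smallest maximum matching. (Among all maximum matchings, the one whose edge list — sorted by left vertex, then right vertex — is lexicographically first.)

Lex-smallest maximum matching: {(1,2), (3,5), (4,6), (10,12), (13,7), (14,9), (16,0), (19,18)}

|M| = 8 (so the lex-smallest maximum matching has 8 edges)
process left vertices in ascending order; for each, take the smallest-labelled available neighbour that still permits 8 edges overall, or leave it unmatched if none does
lex-smallest matching: {1-2, 3-5, 4-6, 10-12, 13-7, 14-9, 16-0, 19-18}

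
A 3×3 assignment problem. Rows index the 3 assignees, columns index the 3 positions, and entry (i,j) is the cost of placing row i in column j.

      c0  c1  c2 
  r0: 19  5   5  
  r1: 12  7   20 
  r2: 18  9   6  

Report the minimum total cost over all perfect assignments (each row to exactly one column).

Minimum assignment cost: 23

optimal assignment: row0→col1 (cost 5), row1→col0 (cost 12), row2→col2 (cost 6)
total = 5 + 12 + 6 = 23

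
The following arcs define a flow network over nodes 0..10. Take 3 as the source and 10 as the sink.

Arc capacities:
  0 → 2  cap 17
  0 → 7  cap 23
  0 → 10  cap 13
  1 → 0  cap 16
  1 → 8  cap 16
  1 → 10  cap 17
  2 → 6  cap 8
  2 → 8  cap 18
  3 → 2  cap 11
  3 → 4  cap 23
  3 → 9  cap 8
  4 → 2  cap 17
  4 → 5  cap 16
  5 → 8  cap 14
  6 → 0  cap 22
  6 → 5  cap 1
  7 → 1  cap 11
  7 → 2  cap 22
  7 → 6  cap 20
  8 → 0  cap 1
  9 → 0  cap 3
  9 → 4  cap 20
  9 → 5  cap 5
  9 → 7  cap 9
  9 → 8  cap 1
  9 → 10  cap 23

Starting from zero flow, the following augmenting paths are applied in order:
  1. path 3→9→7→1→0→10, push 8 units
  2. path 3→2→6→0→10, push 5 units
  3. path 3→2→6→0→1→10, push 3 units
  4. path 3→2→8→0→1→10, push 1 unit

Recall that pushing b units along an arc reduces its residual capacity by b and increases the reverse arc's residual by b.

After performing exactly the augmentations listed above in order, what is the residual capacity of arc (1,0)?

after path 1 (3→9→7→1→0→10, push 8): res(1,0)=8
after path 2 (3→2→6→0→10, push 5): res(1,0)=8
after path 3 (3→2→6→0→1→10, push 3): res(1,0)=11
after path 4 (3→2→8→0→1→10, push 1): res(1,0)=12

Residual capacity of (1,0): 12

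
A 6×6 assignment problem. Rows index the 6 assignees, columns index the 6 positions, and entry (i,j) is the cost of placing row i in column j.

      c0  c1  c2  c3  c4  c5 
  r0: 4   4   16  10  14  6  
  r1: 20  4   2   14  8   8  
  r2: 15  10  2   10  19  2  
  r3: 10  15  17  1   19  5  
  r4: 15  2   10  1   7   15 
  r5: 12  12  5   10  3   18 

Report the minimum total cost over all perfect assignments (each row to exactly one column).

Minimum assignment cost: 14

optimal assignment: row0→col0 (cost 4), row1→col2 (cost 2), row2→col5 (cost 2), row3→col3 (cost 1), row4→col1 (cost 2), row5→col4 (cost 3)
total = 4 + 2 + 2 + 1 + 2 + 3 = 14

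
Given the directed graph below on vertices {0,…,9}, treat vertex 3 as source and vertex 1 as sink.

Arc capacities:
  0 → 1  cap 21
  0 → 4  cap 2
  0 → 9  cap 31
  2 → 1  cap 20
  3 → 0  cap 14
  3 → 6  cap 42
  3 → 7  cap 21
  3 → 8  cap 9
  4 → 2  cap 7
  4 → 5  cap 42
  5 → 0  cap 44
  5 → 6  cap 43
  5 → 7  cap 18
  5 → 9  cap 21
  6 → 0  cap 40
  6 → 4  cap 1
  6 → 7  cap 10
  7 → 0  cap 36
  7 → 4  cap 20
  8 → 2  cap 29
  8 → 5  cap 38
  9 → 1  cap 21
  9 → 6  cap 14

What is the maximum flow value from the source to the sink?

augment #1: 3→0→1 bottleneck 14, total now 14
augment #2: 3→6→0→1 bottleneck 7, total now 21
augment #3: 3→8→2→1 bottleneck 9, total now 30
augment #4: 3→6→0→9→1 bottleneck 21, total now 51
augment #5: 3→6→4→2→1 bottleneck 1, total now 52
augment #6: 3→7→4→2→1 bottleneck 6, total now 58

Maximum flow value: 58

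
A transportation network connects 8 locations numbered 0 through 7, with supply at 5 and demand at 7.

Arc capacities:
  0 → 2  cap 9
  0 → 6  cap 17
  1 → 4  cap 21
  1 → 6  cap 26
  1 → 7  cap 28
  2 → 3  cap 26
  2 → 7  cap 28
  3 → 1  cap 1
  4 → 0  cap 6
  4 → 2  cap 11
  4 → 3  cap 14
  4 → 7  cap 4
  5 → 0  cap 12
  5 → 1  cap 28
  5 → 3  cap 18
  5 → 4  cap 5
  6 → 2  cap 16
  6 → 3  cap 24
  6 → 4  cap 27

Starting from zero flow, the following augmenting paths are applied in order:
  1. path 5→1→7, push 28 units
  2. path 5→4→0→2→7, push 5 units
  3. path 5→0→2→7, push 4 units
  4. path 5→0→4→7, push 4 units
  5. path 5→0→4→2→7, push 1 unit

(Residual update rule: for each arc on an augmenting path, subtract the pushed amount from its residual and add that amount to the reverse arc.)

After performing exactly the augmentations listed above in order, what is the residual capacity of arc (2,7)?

Residual capacity of (2,7): 18

after path 1 (5→1→7, push 28): res(2,7)=28
after path 2 (5→4→0→2→7, push 5): res(2,7)=23
after path 3 (5→0→2→7, push 4): res(2,7)=19
after path 4 (5→0→4→7, push 4): res(2,7)=19
after path 5 (5→0→4→2→7, push 1): res(2,7)=18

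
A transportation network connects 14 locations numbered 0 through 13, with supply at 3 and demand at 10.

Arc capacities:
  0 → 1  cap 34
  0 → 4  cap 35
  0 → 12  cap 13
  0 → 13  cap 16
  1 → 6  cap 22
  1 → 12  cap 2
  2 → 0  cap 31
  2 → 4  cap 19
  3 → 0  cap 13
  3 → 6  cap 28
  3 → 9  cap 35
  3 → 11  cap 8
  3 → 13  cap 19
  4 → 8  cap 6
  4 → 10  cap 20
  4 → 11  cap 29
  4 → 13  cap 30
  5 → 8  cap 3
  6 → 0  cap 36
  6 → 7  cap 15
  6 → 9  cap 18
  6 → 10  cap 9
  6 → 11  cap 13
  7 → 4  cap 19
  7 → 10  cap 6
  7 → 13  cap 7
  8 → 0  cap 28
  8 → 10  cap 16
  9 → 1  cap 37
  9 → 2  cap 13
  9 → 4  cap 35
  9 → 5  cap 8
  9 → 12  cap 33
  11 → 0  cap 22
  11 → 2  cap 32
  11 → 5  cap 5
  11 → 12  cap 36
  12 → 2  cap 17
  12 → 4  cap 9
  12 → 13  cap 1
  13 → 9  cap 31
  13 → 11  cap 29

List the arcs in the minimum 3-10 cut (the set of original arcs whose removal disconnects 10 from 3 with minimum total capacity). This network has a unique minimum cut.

Min-cut arcs: {(4,8), (4,10), (5,8), (6,10), (7,10)} (total capacity 44)

augment #1: 3→6→10 push 9
augment #2: 3→0→4→10 push 13
augment #3: 3→6→7→10 push 6
augment #4: 3→9→4→10 push 7
augment #5: 3→9→4→8→10 push 6
augment #6: 3→9→5→8→10 push 3
max flow = 44; residual-reachable set from 3 gives S-side
cut edges (S→T): {(4,8), (4,10), (5,8), (6,10), (7,10)} total cap 44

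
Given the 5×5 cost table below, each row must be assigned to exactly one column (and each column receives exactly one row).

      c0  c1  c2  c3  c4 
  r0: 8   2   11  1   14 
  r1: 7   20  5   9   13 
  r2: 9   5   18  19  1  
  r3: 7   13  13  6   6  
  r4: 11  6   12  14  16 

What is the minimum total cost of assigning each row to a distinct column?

Minimum assignment cost: 20

optimal assignment: row0→col3 (cost 1), row1→col2 (cost 5), row2→col4 (cost 1), row3→col0 (cost 7), row4→col1 (cost 6)
total = 1 + 5 + 1 + 7 + 6 = 20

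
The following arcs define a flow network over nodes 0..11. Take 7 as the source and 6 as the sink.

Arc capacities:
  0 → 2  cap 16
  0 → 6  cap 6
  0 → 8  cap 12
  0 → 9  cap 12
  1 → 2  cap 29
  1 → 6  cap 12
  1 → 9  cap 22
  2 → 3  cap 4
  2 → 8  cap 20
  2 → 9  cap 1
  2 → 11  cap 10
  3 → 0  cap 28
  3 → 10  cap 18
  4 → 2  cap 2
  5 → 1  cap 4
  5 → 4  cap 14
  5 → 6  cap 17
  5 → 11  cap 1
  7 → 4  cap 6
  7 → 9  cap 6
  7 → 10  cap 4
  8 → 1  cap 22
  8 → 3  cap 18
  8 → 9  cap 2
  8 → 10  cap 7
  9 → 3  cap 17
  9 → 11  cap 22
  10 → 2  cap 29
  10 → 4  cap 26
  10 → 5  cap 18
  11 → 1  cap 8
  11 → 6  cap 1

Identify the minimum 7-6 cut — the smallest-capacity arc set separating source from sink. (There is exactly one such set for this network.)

augment #1: 7→9→11→6 push 1
augment #2: 7→10→5→6 push 4
augment #3: 7→9→3→0→6 push 5
augment #4: 7→4→2→3→0→6 push 1
augment #5: 7→4→2→8→1→6 push 1
max flow = 12; residual-reachable set from 7 gives S-side
cut edges (S→T): {(4,2), (7,9), (7,10)} total cap 12

Min-cut arcs: {(4,2), (7,9), (7,10)} (total capacity 12)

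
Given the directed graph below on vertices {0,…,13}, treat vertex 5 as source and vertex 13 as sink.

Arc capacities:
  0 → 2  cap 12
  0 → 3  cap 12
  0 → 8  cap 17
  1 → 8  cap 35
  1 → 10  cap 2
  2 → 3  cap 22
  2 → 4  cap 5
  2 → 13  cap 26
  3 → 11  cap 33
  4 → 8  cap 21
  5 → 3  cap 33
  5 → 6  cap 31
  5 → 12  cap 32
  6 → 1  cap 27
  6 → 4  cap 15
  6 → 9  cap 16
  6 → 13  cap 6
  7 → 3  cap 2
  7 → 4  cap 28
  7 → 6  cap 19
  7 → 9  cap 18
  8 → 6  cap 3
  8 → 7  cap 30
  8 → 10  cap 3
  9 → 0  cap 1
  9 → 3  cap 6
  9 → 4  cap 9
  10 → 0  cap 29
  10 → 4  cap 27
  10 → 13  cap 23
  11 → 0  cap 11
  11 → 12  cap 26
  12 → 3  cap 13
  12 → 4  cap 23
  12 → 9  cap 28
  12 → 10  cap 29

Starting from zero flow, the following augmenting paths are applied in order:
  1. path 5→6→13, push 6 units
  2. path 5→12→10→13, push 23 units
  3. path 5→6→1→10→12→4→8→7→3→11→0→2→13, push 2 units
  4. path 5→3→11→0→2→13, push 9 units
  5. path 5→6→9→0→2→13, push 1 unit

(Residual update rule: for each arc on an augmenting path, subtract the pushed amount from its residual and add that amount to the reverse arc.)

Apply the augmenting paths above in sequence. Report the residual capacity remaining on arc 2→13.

after path 1 (5→6→13, push 6): res(2,13)=26
after path 2 (5→12→10→13, push 23): res(2,13)=26
after path 3 (5→6→1→10→12→4→8→7→3→11→0→2→13, push 2): res(2,13)=24
after path 4 (5→3→11→0→2→13, push 9): res(2,13)=15
after path 5 (5→6→9→0→2→13, push 1): res(2,13)=14

Residual capacity of (2,13): 14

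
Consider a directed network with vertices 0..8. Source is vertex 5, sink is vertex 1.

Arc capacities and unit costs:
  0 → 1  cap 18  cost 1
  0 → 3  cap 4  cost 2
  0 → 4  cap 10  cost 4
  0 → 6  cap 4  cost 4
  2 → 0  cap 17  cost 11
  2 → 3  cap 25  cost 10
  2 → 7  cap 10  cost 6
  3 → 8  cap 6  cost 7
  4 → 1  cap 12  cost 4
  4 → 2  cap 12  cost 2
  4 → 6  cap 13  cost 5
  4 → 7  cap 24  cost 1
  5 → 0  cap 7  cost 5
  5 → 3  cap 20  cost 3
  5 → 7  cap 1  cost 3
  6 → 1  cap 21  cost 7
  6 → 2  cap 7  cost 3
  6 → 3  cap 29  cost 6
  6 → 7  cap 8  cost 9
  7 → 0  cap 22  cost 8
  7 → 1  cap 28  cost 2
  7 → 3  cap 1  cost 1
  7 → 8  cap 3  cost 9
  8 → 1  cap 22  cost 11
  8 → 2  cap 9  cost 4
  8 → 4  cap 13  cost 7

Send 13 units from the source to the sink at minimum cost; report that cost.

Minimum cost for 13 units: 147

shortest-cost path #1: 5→7→1 push 1 @ unit cost 5 (adds 5)
shortest-cost path #2: 5→0→1 push 7 @ unit cost 6 (adds 42)
shortest-cost path #3: 5→3→8→4→7→1 push 5 @ unit cost 20 (adds 100)
total cost = 147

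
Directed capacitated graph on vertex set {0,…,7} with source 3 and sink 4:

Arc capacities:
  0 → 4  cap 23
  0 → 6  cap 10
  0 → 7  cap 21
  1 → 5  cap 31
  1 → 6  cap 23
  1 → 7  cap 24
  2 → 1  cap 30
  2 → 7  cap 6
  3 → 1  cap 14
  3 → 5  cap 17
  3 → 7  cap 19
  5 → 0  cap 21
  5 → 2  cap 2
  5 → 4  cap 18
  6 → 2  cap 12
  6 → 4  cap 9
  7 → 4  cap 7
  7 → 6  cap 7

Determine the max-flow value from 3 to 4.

Maximum flow value: 45

augment #1: 3→5→4 bottleneck 17, total now 17
augment #2: 3→7→4 bottleneck 7, total now 24
augment #3: 3→1→5→4 bottleneck 1, total now 25
augment #4: 3→1→6→4 bottleneck 9, total now 34
augment #5: 3→1→5→0→4 bottleneck 4, total now 38
augment #6: 3→7→6→1→5→0→4 bottleneck 7, total now 45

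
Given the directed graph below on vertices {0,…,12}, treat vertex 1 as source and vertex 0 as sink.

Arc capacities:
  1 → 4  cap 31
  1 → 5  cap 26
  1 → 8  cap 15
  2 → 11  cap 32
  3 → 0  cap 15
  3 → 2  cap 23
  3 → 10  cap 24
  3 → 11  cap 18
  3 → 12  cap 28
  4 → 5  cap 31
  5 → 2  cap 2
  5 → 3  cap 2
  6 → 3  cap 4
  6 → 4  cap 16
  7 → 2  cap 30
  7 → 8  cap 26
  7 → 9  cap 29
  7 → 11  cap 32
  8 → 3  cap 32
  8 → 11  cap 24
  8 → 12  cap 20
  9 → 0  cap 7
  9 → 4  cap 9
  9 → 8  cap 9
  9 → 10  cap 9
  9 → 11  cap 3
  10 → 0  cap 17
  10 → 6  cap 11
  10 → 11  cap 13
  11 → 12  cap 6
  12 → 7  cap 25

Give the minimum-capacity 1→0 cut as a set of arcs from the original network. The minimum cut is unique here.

augment #1: 1→5→3→0 push 2
augment #2: 1→8→3→0 push 13
augment #3: 1→8→3→10→0 push 2
augment #4: 1→5→2→11→12→7→9→0 push 2
max flow = 19; residual-reachable set from 1 gives S-side
cut edges (S→T): {(1,8), (5,2), (5,3)} total cap 19

Min-cut arcs: {(1,8), (5,2), (5,3)} (total capacity 19)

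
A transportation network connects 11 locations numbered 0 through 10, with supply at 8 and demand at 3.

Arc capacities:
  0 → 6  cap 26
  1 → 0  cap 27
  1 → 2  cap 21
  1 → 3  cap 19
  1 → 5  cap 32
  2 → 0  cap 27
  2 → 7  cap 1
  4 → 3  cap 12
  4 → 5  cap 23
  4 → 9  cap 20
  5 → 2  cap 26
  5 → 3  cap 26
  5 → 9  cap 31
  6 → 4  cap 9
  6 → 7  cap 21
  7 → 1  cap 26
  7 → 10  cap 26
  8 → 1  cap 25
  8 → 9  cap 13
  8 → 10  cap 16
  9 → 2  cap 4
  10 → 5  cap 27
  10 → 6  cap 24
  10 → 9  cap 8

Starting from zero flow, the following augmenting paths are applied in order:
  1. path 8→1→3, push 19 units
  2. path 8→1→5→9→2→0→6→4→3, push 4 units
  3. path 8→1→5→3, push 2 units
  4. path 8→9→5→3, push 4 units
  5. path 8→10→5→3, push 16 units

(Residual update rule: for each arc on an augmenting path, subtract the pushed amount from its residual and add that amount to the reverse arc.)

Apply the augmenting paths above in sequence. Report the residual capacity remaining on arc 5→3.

after path 1 (8→1→3, push 19): res(5,3)=26
after path 2 (8→1→5→9→2→0→6→4→3, push 4): res(5,3)=26
after path 3 (8→1→5→3, push 2): res(5,3)=24
after path 4 (8→9→5→3, push 4): res(5,3)=20
after path 5 (8→10→5→3, push 16): res(5,3)=4

Residual capacity of (5,3): 4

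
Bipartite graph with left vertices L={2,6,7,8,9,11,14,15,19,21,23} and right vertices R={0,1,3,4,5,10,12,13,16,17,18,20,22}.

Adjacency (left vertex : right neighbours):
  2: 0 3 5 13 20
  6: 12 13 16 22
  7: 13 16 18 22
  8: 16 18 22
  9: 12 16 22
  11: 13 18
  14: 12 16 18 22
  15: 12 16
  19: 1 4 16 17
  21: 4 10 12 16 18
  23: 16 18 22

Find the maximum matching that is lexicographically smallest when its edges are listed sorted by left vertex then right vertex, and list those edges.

Lex-smallest maximum matching: {(2,0), (6,12), (7,13), (8,16), (9,22), (11,18), (19,1), (21,4)}

|M| = 8 (so the lex-smallest maximum matching has 8 edges)
process left vertices in ascending order; for each, take the smallest-labelled available neighbour that still permits 8 edges overall, or leave it unmatched if none does
lex-smallest matching: {2-0, 6-12, 7-13, 8-16, 9-22, 11-18, 19-1, 21-4}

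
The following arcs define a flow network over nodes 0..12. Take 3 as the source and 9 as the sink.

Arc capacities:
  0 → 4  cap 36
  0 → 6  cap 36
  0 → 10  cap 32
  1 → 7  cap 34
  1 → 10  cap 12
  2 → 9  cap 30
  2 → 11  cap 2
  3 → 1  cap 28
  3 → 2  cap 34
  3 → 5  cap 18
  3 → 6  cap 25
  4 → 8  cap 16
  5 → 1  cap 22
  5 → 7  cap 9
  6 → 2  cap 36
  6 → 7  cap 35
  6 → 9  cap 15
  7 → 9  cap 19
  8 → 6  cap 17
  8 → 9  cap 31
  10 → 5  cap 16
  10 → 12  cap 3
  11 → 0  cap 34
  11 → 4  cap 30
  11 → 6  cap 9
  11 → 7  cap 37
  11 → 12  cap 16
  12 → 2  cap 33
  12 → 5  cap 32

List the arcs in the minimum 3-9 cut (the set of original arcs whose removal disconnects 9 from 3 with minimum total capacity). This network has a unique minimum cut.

Min-cut arcs: {(2,9), (2,11), (6,9), (7,9)} (total capacity 66)

augment #1: 3→2→9 push 30
augment #2: 3→6→9 push 15
augment #3: 3→1→7→9 push 19
augment #4: 3→2→11→4→8→9 push 2
max flow = 66; residual-reachable set from 3 gives S-side
cut edges (S→T): {(2,9), (2,11), (6,9), (7,9)} total cap 66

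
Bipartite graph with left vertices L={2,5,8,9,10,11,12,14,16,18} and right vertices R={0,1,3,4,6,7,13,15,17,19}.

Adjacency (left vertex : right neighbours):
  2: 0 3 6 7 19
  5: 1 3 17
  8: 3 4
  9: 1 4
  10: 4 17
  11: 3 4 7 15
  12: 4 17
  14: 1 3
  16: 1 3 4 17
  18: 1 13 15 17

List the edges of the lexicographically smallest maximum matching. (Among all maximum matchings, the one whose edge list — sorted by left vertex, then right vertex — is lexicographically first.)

|M| = 7 (so the lex-smallest maximum matching has 7 edges)
process left vertices in ascending order; for each, take the smallest-labelled available neighbour that still permits 7 edges overall, or leave it unmatched if none does
lex-smallest matching: {2-0, 5-1, 8-3, 9-4, 10-17, 11-7, 18-13}

Lex-smallest maximum matching: {(2,0), (5,1), (8,3), (9,4), (10,17), (11,7), (18,13)}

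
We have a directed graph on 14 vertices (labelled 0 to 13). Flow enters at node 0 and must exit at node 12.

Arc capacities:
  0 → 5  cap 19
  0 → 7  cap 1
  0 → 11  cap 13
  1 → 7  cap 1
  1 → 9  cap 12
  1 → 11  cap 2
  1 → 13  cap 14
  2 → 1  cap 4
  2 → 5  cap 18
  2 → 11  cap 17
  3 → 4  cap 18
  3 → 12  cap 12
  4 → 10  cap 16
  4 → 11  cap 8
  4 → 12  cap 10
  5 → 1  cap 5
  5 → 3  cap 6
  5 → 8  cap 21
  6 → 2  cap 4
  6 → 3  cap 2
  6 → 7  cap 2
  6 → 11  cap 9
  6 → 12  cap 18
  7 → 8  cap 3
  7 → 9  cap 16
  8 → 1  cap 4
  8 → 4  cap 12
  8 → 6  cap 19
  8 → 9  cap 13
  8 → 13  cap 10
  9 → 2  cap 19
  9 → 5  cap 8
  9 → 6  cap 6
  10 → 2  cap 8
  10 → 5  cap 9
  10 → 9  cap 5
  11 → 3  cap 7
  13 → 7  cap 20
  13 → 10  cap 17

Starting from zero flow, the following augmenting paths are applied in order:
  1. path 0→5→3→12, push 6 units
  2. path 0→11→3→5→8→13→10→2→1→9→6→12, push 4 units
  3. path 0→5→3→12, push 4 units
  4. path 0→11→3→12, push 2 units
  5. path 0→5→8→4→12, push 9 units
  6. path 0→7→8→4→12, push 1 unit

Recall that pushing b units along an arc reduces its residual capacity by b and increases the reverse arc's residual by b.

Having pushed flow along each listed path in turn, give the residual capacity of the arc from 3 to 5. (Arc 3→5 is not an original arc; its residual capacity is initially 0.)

Residual capacity of (3,5): 6

after path 1 (0→5→3→12, push 6): res(3,5)=6
after path 2 (0→11→3→5→8→13→10→2→1→9→6→12, push 4): res(3,5)=2
after path 3 (0→5→3→12, push 4): res(3,5)=6
after path 4 (0→11→3→12, push 2): res(3,5)=6
after path 5 (0→5→8→4→12, push 9): res(3,5)=6
after path 6 (0→7→8→4→12, push 1): res(3,5)=6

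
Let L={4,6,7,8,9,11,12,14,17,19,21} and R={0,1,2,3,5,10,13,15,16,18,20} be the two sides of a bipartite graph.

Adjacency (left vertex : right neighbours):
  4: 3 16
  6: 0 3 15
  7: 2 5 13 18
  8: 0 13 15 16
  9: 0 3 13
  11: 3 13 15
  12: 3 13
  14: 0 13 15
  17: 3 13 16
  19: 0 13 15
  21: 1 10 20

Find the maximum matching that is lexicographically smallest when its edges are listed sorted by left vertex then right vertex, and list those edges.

|M| = 7 (so the lex-smallest maximum matching has 7 edges)
process left vertices in ascending order; for each, take the smallest-labelled available neighbour that still permits 7 edges overall, or leave it unmatched if none does
lex-smallest matching: {4-3, 6-0, 7-2, 8-13, 11-15, 17-16, 21-1}

Lex-smallest maximum matching: {(4,3), (6,0), (7,2), (8,13), (11,15), (17,16), (21,1)}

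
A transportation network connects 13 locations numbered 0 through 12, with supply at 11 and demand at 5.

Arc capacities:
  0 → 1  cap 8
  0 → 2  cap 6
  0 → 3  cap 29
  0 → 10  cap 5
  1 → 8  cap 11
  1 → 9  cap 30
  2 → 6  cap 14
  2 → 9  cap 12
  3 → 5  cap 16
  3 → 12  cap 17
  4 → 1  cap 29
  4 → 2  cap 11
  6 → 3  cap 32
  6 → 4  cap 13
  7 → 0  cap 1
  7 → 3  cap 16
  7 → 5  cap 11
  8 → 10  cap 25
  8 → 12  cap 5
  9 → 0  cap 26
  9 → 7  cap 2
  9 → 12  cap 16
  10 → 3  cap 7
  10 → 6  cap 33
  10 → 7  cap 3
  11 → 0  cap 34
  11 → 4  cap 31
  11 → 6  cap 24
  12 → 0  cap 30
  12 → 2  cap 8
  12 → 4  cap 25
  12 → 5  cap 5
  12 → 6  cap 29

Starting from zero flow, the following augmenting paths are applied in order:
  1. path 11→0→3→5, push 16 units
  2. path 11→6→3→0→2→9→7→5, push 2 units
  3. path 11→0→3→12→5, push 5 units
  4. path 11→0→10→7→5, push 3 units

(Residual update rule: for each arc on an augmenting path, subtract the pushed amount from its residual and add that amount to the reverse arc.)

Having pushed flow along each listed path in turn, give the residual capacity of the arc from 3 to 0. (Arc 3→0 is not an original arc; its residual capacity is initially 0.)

Residual capacity of (3,0): 19

after path 1 (11→0→3→5, push 16): res(3,0)=16
after path 2 (11→6→3→0→2→9→7→5, push 2): res(3,0)=14
after path 3 (11→0→3→12→5, push 5): res(3,0)=19
after path 4 (11→0→10→7→5, push 3): res(3,0)=19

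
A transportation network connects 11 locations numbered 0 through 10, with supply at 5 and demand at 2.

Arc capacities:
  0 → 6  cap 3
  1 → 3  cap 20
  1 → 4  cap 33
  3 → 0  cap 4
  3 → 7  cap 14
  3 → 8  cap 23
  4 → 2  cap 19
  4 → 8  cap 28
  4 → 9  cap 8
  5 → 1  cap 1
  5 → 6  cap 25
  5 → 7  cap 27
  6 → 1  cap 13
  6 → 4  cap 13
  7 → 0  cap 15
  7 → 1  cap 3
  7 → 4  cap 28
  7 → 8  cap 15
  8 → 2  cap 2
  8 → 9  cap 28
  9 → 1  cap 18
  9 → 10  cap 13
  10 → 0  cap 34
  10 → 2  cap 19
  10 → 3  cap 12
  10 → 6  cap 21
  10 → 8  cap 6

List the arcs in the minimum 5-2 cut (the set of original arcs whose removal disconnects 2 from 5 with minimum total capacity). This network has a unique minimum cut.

augment #1: 5→1→4→2 push 1
augment #2: 5→6→4→2 push 13
augment #3: 5→7→4→2 push 5
augment #4: 5→7→8→2 push 2
augment #5: 5→7→4→9→10→2 push 8
augment #6: 5→7→8→9→10→2 push 5
max flow = 34; residual-reachable set from 5 gives S-side
cut edges (S→T): {(4,2), (8,2), (9,10)} total cap 34

Min-cut arcs: {(4,2), (8,2), (9,10)} (total capacity 34)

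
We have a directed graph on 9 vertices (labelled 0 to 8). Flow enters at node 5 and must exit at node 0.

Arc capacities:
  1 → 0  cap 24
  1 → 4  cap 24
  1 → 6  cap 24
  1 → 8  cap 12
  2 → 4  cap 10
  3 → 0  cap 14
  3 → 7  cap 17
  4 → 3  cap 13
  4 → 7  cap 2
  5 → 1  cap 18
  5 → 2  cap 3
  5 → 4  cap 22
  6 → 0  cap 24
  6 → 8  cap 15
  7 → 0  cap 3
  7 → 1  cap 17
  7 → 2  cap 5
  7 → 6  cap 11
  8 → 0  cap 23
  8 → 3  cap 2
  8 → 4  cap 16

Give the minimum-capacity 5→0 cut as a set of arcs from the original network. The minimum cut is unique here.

Min-cut arcs: {(4,3), (4,7), (5,1)} (total capacity 33)

augment #1: 5→1→0 push 18
augment #2: 5→4→3→0 push 13
augment #3: 5→4→7→0 push 2
max flow = 33; residual-reachable set from 5 gives S-side
cut edges (S→T): {(4,3), (4,7), (5,1)} total cap 33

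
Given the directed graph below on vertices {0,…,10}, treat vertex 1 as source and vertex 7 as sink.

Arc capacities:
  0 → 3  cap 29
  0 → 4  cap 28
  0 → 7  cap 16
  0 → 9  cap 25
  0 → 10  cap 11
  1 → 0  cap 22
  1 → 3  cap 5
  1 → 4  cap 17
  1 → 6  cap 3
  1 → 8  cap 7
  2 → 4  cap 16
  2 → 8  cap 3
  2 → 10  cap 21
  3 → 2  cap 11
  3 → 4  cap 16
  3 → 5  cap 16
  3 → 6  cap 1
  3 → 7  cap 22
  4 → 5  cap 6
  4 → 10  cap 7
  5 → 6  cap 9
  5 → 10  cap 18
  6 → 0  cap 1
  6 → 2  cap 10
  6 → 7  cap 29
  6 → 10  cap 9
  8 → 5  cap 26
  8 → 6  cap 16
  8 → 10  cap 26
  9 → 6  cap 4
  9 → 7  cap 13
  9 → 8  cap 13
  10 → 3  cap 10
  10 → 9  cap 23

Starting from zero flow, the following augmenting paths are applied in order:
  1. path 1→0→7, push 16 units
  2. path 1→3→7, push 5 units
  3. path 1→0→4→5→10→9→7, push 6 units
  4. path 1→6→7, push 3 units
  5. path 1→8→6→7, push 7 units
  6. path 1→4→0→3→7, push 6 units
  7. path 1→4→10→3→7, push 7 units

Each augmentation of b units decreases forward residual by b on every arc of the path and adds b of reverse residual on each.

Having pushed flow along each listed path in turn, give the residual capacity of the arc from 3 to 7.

after path 1 (1→0→7, push 16): res(3,7)=22
after path 2 (1→3→7, push 5): res(3,7)=17
after path 3 (1→0→4→5→10→9→7, push 6): res(3,7)=17
after path 4 (1→6→7, push 3): res(3,7)=17
after path 5 (1→8→6→7, push 7): res(3,7)=17
after path 6 (1→4→0→3→7, push 6): res(3,7)=11
after path 7 (1→4→10→3→7, push 7): res(3,7)=4

Residual capacity of (3,7): 4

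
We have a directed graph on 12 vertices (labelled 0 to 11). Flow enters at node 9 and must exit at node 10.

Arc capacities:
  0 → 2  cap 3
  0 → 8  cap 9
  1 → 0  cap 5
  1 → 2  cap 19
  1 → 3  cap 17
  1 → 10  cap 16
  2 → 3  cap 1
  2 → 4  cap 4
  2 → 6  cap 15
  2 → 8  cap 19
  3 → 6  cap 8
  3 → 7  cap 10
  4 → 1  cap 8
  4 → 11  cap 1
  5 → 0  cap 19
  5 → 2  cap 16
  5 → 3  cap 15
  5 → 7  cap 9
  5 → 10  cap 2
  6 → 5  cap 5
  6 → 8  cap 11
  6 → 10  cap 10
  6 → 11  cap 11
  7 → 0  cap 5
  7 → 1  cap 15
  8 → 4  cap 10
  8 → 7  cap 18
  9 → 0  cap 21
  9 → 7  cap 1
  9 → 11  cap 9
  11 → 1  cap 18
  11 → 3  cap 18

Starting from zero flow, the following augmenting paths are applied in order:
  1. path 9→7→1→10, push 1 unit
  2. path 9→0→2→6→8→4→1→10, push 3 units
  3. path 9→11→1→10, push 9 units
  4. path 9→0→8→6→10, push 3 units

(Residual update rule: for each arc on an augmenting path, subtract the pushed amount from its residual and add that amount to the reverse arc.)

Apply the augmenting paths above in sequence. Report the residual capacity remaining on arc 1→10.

Residual capacity of (1,10): 3

after path 1 (9→7→1→10, push 1): res(1,10)=15
after path 2 (9→0→2→6→8→4→1→10, push 3): res(1,10)=12
after path 3 (9→11→1→10, push 9): res(1,10)=3
after path 4 (9→0→8→6→10, push 3): res(1,10)=3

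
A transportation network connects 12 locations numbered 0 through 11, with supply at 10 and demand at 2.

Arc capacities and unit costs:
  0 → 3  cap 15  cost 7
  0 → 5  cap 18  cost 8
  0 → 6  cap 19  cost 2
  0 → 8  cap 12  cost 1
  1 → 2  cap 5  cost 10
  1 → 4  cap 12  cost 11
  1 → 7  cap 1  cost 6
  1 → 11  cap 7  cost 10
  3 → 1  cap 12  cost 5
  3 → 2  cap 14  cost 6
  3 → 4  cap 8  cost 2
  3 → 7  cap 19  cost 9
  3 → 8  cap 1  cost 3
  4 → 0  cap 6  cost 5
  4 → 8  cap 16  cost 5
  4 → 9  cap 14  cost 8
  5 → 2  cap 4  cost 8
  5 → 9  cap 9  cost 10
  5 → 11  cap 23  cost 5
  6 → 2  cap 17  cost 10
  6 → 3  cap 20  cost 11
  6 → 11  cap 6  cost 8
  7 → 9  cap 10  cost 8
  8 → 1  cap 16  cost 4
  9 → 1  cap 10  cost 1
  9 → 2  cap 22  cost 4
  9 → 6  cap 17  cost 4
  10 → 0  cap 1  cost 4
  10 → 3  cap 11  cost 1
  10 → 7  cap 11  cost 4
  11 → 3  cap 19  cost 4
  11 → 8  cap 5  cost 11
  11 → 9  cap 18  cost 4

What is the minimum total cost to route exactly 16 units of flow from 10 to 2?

Minimum cost for 16 units: 157

shortest-cost path #1: 10→3→2 push 11 @ unit cost 7 (adds 77)
shortest-cost path #2: 10→0→6→2 push 1 @ unit cost 16 (adds 16)
shortest-cost path #3: 10→7→9→2 push 4 @ unit cost 16 (adds 64)
total cost = 157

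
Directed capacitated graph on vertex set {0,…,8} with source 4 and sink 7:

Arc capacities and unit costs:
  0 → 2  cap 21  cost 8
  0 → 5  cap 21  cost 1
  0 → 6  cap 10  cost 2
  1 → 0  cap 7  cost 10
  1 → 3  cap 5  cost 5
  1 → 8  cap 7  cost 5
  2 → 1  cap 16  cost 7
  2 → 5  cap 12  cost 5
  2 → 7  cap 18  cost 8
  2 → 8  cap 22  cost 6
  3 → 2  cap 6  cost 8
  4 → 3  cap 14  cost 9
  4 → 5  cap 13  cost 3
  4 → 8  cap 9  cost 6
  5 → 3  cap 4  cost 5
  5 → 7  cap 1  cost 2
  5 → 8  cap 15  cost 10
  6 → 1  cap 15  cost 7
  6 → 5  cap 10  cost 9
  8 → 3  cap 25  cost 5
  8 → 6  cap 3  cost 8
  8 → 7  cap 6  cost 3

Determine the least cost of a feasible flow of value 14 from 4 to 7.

Minimum cost for 14 units: 252

shortest-cost path #1: 4→5→7 push 1 @ unit cost 5 (adds 5)
shortest-cost path #2: 4→8→7 push 6 @ unit cost 9 (adds 54)
shortest-cost path #3: 4→5→3→2→7 push 4 @ unit cost 24 (adds 96)
shortest-cost path #4: 4→3→2→7 push 2 @ unit cost 25 (adds 50)
shortest-cost path #5: 4→8→6→1→0→2→7 push 1 @ unit cost 47 (adds 47)
total cost = 252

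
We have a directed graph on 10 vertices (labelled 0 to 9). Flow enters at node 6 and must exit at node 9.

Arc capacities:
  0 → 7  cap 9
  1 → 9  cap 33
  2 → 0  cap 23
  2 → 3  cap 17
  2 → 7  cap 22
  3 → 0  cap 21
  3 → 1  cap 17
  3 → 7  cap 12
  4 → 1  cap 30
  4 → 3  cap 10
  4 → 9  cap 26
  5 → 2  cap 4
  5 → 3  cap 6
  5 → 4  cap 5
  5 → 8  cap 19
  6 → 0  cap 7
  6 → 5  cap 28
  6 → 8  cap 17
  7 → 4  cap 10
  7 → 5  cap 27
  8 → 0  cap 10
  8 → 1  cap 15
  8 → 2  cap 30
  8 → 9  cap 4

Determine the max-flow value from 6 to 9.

augment #1: 6→8→9 bottleneck 4, total now 4
augment #2: 6→5→4→9 bottleneck 5, total now 9
augment #3: 6→8→1→9 bottleneck 13, total now 22
augment #4: 6→0→7→4→9 bottleneck 7, total now 29
augment #5: 6→5→3→1→9 bottleneck 6, total now 35
augment #6: 6→5→8→1→9 bottleneck 2, total now 37
augment #7: 6→5→2→3→1→9 bottleneck 4, total now 41
augment #8: 6→5→8→0→7→4→9 bottleneck 2, total now 43
augment #9: 6→5→8→2→3→1→9 bottleneck 7, total now 50
augment #10: 6→5→8→2→7→4→9 bottleneck 1, total now 51

Maximum flow value: 51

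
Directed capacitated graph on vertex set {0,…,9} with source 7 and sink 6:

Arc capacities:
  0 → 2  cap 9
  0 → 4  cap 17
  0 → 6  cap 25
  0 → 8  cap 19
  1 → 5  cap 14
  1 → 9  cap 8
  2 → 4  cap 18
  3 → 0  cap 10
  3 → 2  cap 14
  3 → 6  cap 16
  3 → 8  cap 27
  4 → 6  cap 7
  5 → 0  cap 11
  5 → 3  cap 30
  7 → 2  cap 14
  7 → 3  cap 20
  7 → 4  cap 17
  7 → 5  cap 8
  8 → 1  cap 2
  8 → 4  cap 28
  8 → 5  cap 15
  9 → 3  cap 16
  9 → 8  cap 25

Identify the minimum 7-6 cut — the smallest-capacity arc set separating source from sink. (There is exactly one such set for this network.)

augment #1: 7→3→6 push 16
augment #2: 7→4→6 push 7
augment #3: 7→3→0→6 push 4
augment #4: 7→5→0→6 push 8
max flow = 35; residual-reachable set from 7 gives S-side
cut edges (S→T): {(4,6), (7,3), (7,5)} total cap 35

Min-cut arcs: {(4,6), (7,3), (7,5)} (total capacity 35)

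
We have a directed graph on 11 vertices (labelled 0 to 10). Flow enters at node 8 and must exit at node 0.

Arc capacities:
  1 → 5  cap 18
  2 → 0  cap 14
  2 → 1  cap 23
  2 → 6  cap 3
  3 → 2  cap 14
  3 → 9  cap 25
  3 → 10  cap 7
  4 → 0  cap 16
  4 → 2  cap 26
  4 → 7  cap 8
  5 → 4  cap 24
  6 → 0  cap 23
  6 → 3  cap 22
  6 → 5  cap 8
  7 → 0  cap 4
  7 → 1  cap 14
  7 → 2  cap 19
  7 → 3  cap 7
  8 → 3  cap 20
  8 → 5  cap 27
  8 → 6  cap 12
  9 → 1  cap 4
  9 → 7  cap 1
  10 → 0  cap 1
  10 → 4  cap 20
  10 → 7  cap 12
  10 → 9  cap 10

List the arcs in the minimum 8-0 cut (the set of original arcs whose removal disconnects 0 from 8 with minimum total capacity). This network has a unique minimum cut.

augment #1: 8→6→0 push 12
augment #2: 8→3→2→0 push 14
augment #3: 8→3→10→0 push 1
augment #4: 8→5→4→0 push 16
augment #5: 8→3→9→7→0 push 1
augment #6: 8→3→10→7→0 push 3
augment #7: 8→5→4→2→6→0 push 3
max flow = 50; residual-reachable set from 8 gives S-side
cut edges (S→T): {(2,0), (2,6), (4,0), (7,0), (8,6), (10,0)} total cap 50

Min-cut arcs: {(2,0), (2,6), (4,0), (7,0), (8,6), (10,0)} (total capacity 50)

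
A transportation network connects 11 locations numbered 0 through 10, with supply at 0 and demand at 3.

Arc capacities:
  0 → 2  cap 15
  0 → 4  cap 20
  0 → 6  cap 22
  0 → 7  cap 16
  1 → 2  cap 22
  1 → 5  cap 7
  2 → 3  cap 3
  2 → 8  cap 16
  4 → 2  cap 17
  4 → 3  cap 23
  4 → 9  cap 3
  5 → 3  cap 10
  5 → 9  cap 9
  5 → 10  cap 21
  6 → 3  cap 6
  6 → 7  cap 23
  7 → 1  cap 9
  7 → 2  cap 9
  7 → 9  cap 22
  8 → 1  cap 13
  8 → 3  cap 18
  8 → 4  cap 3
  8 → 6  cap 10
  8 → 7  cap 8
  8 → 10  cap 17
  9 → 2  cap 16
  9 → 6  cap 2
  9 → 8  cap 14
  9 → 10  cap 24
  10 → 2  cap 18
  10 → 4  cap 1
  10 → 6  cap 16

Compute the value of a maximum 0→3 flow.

Maximum flow value: 57

augment #1: 0→2→3 bottleneck 3, total now 3
augment #2: 0→4→3 bottleneck 20, total now 23
augment #3: 0→6→3 bottleneck 6, total now 29
augment #4: 0→2→8→3 bottleneck 12, total now 41
augment #5: 0→7→1→5→3 bottleneck 7, total now 48
augment #6: 0→7→2→8→3 bottleneck 4, total now 52
augment #7: 0→7→9→8→3 bottleneck 2, total now 54
augment #8: 0→7→9→8→4→3 bottleneck 3, total now 57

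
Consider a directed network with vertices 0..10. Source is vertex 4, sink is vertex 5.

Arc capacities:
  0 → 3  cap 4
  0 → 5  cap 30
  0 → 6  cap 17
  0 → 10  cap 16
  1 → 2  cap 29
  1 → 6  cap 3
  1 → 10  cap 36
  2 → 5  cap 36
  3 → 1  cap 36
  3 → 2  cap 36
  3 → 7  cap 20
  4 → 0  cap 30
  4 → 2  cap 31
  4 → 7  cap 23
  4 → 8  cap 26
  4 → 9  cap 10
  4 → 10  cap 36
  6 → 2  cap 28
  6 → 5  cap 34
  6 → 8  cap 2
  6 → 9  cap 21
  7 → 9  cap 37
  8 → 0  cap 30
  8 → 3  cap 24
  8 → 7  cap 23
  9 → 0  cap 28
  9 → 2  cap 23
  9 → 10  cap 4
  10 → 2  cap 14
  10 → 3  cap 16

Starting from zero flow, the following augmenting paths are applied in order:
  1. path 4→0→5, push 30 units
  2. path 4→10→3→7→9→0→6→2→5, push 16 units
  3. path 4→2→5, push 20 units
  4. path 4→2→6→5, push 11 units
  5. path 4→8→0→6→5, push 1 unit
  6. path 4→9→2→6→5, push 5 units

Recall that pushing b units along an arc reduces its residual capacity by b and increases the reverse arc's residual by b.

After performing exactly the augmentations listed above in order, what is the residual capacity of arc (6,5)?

after path 1 (4→0→5, push 30): res(6,5)=34
after path 2 (4→10→3→7→9→0→6→2→5, push 16): res(6,5)=34
after path 3 (4→2→5, push 20): res(6,5)=34
after path 4 (4→2→6→5, push 11): res(6,5)=23
after path 5 (4→8→0→6→5, push 1): res(6,5)=22
after path 6 (4→9→2→6→5, push 5): res(6,5)=17

Residual capacity of (6,5): 17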